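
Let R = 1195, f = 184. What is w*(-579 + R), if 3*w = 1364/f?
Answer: 105028/69 ≈ 1522.1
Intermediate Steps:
w = 341/138 (w = (1364/184)/3 = (1364*(1/184))/3 = (1/3)*(341/46) = 341/138 ≈ 2.4710)
w*(-579 + R) = 341*(-579 + 1195)/138 = (341/138)*616 = 105028/69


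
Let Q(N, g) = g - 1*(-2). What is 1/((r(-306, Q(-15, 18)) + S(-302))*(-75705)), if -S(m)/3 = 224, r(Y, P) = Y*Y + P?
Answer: -1/7039353720 ≈ -1.4206e-10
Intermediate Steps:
Q(N, g) = 2 + g (Q(N, g) = g + 2 = 2 + g)
r(Y, P) = P + Y**2 (r(Y, P) = Y**2 + P = P + Y**2)
S(m) = -672 (S(m) = -3*224 = -672)
1/((r(-306, Q(-15, 18)) + S(-302))*(-75705)) = 1/((((2 + 18) + (-306)**2) - 672)*(-75705)) = -1/75705/((20 + 93636) - 672) = -1/75705/(93656 - 672) = -1/75705/92984 = (1/92984)*(-1/75705) = -1/7039353720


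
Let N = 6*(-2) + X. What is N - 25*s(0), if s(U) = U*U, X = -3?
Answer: -15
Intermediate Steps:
s(U) = U**2
N = -15 (N = 6*(-2) - 3 = -12 - 3 = -15)
N - 25*s(0) = -15 - 25*0**2 = -15 - 25*0 = -15 + 0 = -15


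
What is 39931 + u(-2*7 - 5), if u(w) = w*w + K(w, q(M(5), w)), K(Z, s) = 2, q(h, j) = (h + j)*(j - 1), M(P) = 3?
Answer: 40294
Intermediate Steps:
q(h, j) = (-1 + j)*(h + j) (q(h, j) = (h + j)*(-1 + j) = (-1 + j)*(h + j))
u(w) = 2 + w² (u(w) = w*w + 2 = w² + 2 = 2 + w²)
39931 + u(-2*7 - 5) = 39931 + (2 + (-2*7 - 5)²) = 39931 + (2 + (-14 - 5)²) = 39931 + (2 + (-19)²) = 39931 + (2 + 361) = 39931 + 363 = 40294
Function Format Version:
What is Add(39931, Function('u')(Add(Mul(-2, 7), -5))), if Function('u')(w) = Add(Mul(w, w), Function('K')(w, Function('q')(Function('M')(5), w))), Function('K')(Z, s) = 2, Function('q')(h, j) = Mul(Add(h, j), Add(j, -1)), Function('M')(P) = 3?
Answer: 40294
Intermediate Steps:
Function('q')(h, j) = Mul(Add(-1, j), Add(h, j)) (Function('q')(h, j) = Mul(Add(h, j), Add(-1, j)) = Mul(Add(-1, j), Add(h, j)))
Function('u')(w) = Add(2, Pow(w, 2)) (Function('u')(w) = Add(Mul(w, w), 2) = Add(Pow(w, 2), 2) = Add(2, Pow(w, 2)))
Add(39931, Function('u')(Add(Mul(-2, 7), -5))) = Add(39931, Add(2, Pow(Add(Mul(-2, 7), -5), 2))) = Add(39931, Add(2, Pow(Add(-14, -5), 2))) = Add(39931, Add(2, Pow(-19, 2))) = Add(39931, Add(2, 361)) = Add(39931, 363) = 40294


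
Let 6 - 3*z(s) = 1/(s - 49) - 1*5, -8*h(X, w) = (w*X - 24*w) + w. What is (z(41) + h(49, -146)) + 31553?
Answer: 768749/24 ≈ 32031.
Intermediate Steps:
h(X, w) = 23*w/8 - X*w/8 (h(X, w) = -((w*X - 24*w) + w)/8 = -((X*w - 24*w) + w)/8 = -((-24*w + X*w) + w)/8 = -(-23*w + X*w)/8 = 23*w/8 - X*w/8)
z(s) = 11/3 - 1/(3*(-49 + s)) (z(s) = 2 - (1/(s - 49) - 1*5)/3 = 2 - (1/(-49 + s) - 5)/3 = 2 - (-5 + 1/(-49 + s))/3 = 2 + (5/3 - 1/(3*(-49 + s))) = 11/3 - 1/(3*(-49 + s)))
(z(41) + h(49, -146)) + 31553 = ((-540 + 11*41)/(3*(-49 + 41)) + (1/8)*(-146)*(23 - 1*49)) + 31553 = ((1/3)*(-540 + 451)/(-8) + (1/8)*(-146)*(23 - 49)) + 31553 = ((1/3)*(-1/8)*(-89) + (1/8)*(-146)*(-26)) + 31553 = (89/24 + 949/2) + 31553 = 11477/24 + 31553 = 768749/24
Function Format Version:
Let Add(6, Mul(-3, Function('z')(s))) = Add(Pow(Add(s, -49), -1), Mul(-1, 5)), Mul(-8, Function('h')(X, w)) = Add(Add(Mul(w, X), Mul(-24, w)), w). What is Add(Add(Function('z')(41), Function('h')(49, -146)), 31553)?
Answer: Rational(768749, 24) ≈ 32031.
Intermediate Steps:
Function('h')(X, w) = Add(Mul(Rational(23, 8), w), Mul(Rational(-1, 8), X, w)) (Function('h')(X, w) = Mul(Rational(-1, 8), Add(Add(Mul(w, X), Mul(-24, w)), w)) = Mul(Rational(-1, 8), Add(Add(Mul(X, w), Mul(-24, w)), w)) = Mul(Rational(-1, 8), Add(Add(Mul(-24, w), Mul(X, w)), w)) = Mul(Rational(-1, 8), Add(Mul(-23, w), Mul(X, w))) = Add(Mul(Rational(23, 8), w), Mul(Rational(-1, 8), X, w)))
Function('z')(s) = Add(Rational(11, 3), Mul(Rational(-1, 3), Pow(Add(-49, s), -1))) (Function('z')(s) = Add(2, Mul(Rational(-1, 3), Add(Pow(Add(s, -49), -1), Mul(-1, 5)))) = Add(2, Mul(Rational(-1, 3), Add(Pow(Add(-49, s), -1), -5))) = Add(2, Mul(Rational(-1, 3), Add(-5, Pow(Add(-49, s), -1)))) = Add(2, Add(Rational(5, 3), Mul(Rational(-1, 3), Pow(Add(-49, s), -1)))) = Add(Rational(11, 3), Mul(Rational(-1, 3), Pow(Add(-49, s), -1))))
Add(Add(Function('z')(41), Function('h')(49, -146)), 31553) = Add(Add(Mul(Rational(1, 3), Pow(Add(-49, 41), -1), Add(-540, Mul(11, 41))), Mul(Rational(1, 8), -146, Add(23, Mul(-1, 49)))), 31553) = Add(Add(Mul(Rational(1, 3), Pow(-8, -1), Add(-540, 451)), Mul(Rational(1, 8), -146, Add(23, -49))), 31553) = Add(Add(Mul(Rational(1, 3), Rational(-1, 8), -89), Mul(Rational(1, 8), -146, -26)), 31553) = Add(Add(Rational(89, 24), Rational(949, 2)), 31553) = Add(Rational(11477, 24), 31553) = Rational(768749, 24)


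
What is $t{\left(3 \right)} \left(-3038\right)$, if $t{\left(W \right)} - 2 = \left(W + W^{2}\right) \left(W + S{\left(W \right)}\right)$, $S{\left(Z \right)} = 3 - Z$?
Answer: $-115444$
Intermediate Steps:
$t{\left(W \right)} = 2 + 3 W + 3 W^{2}$ ($t{\left(W \right)} = 2 + \left(W + W^{2}\right) \left(W - \left(-3 + W\right)\right) = 2 + \left(W + W^{2}\right) 3 = 2 + \left(3 W + 3 W^{2}\right) = 2 + 3 W + 3 W^{2}$)
$t{\left(3 \right)} \left(-3038\right) = \left(2 + 3 \cdot 3 + 3 \cdot 3^{2}\right) \left(-3038\right) = \left(2 + 9 + 3 \cdot 9\right) \left(-3038\right) = \left(2 + 9 + 27\right) \left(-3038\right) = 38 \left(-3038\right) = -115444$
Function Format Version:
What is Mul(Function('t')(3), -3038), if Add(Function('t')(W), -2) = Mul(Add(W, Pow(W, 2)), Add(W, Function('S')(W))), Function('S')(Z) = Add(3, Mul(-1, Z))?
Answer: -115444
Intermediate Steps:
Function('t')(W) = Add(2, Mul(3, W), Mul(3, Pow(W, 2))) (Function('t')(W) = Add(2, Mul(Add(W, Pow(W, 2)), Add(W, Add(3, Mul(-1, W))))) = Add(2, Mul(Add(W, Pow(W, 2)), 3)) = Add(2, Add(Mul(3, W), Mul(3, Pow(W, 2)))) = Add(2, Mul(3, W), Mul(3, Pow(W, 2))))
Mul(Function('t')(3), -3038) = Mul(Add(2, Mul(3, 3), Mul(3, Pow(3, 2))), -3038) = Mul(Add(2, 9, Mul(3, 9)), -3038) = Mul(Add(2, 9, 27), -3038) = Mul(38, -3038) = -115444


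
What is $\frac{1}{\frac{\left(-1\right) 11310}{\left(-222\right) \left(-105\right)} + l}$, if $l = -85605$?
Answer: $- \frac{777}{66515462} \approx -1.1681 \cdot 10^{-5}$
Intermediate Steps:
$\frac{1}{\frac{\left(-1\right) 11310}{\left(-222\right) \left(-105\right)} + l} = \frac{1}{\frac{\left(-1\right) 11310}{\left(-222\right) \left(-105\right)} - 85605} = \frac{1}{- \frac{11310}{23310} - 85605} = \frac{1}{\left(-11310\right) \frac{1}{23310} - 85605} = \frac{1}{- \frac{377}{777} - 85605} = \frac{1}{- \frac{66515462}{777}} = - \frac{777}{66515462}$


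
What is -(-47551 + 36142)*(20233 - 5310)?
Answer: 170256507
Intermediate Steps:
-(-47551 + 36142)*(20233 - 5310) = -(-11409)*14923 = -1*(-170256507) = 170256507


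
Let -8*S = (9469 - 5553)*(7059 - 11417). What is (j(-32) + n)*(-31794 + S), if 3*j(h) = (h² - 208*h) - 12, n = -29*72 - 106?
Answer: 760723814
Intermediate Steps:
n = -2194 (n = -2088 - 106 = -2194)
S = 2133241 (S = -(9469 - 5553)*(7059 - 11417)/8 = -979*(-4358)/2 = -⅛*(-17065928) = 2133241)
j(h) = -4 - 208*h/3 + h²/3 (j(h) = ((h² - 208*h) - 12)/3 = (-12 + h² - 208*h)/3 = -4 - 208*h/3 + h²/3)
(j(-32) + n)*(-31794 + S) = ((-4 - 208/3*(-32) + (⅓)*(-32)²) - 2194)*(-31794 + 2133241) = ((-4 + 6656/3 + (⅓)*1024) - 2194)*2101447 = ((-4 + 6656/3 + 1024/3) - 2194)*2101447 = (2556 - 2194)*2101447 = 362*2101447 = 760723814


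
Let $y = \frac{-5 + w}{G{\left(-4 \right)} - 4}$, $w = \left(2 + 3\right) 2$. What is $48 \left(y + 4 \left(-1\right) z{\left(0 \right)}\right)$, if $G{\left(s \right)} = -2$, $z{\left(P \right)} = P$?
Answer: $-40$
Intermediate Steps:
$w = 10$ ($w = 5 \cdot 2 = 10$)
$y = - \frac{5}{6}$ ($y = \frac{-5 + 10}{-2 - 4} = \frac{5}{-6} = 5 \left(- \frac{1}{6}\right) = - \frac{5}{6} \approx -0.83333$)
$48 \left(y + 4 \left(-1\right) z{\left(0 \right)}\right) = 48 \left(- \frac{5}{6} + 4 \left(-1\right) 0\right) = 48 \left(- \frac{5}{6} - 0\right) = 48 \left(- \frac{5}{6} + 0\right) = 48 \left(- \frac{5}{6}\right) = -40$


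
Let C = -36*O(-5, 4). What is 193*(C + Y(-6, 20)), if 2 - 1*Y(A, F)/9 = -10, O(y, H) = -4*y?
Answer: -118116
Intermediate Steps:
Y(A, F) = 108 (Y(A, F) = 18 - 9*(-10) = 18 + 90 = 108)
C = -720 (C = -(-144)*(-5) = -36*20 = -720)
193*(C + Y(-6, 20)) = 193*(-720 + 108) = 193*(-612) = -118116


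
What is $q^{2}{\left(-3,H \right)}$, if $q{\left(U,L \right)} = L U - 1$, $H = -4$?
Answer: $121$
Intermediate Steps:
$q{\left(U,L \right)} = -1 + L U$
$q^{2}{\left(-3,H \right)} = \left(-1 - -12\right)^{2} = \left(-1 + 12\right)^{2} = 11^{2} = 121$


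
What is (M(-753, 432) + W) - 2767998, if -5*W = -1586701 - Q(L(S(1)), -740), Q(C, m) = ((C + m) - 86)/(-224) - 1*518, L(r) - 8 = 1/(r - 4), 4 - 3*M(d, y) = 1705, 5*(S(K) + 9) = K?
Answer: -35142233471/14336 ≈ -2.4513e+6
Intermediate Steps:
S(K) = -9 + K/5
M(d, y) = -567 (M(d, y) = 4/3 - 1/3*1705 = 4/3 - 1705/3 = -567)
L(r) = 8 + 1/(-4 + r) (L(r) = 8 + 1/(r - 4) = 8 + 1/(-4 + r))
Q(C, m) = -57973/112 - C/224 - m/224 (Q(C, m) = (-86 + C + m)*(-1/224) - 518 = (43/112 - C/224 - m/224) - 518 = -57973/112 - C/224 - m/224)
W = 4547914369/14336 (W = -(-1586701 - (-57973/112 - (-31 + 8*(-9 + (1/5)*1))/(224*(-4 + (-9 + (1/5)*1))) - 1/224*(-740)))/5 = -(-1586701 - (-57973/112 - (-31 + 8*(-9 + 1/5))/(224*(-4 + (-9 + 1/5))) + 185/56))/5 = -(-1586701 - (-57973/112 - (-31 + 8*(-44/5))/(224*(-4 - 44/5)) + 185/56))/5 = -(-1586701 - (-57973/112 - (-31 - 352/5)/(224*(-64/5)) + 185/56))/5 = -(-1586701 - (-57973/112 - (-5)*(-507)/(14336*5) + 185/56))/5 = -(-1586701 - (-57973/112 - 1/224*507/64 + 185/56))/5 = -(-1586701 - (-57973/112 - 507/14336 + 185/56))/5 = -(-1586701 - 1*(-7373691/14336))/5 = -(-1586701 + 7373691/14336)/5 = -1/5*(-22739571845/14336) = 4547914369/14336 ≈ 3.1724e+5)
(M(-753, 432) + W) - 2767998 = (-567 + 4547914369/14336) - 2767998 = 4539785857/14336 - 2767998 = -35142233471/14336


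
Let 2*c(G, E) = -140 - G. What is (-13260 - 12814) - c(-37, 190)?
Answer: -52045/2 ≈ -26023.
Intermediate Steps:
c(G, E) = -70 - G/2 (c(G, E) = (-140 - G)/2 = -70 - G/2)
(-13260 - 12814) - c(-37, 190) = (-13260 - 12814) - (-70 - ½*(-37)) = -26074 - (-70 + 37/2) = -26074 - 1*(-103/2) = -26074 + 103/2 = -52045/2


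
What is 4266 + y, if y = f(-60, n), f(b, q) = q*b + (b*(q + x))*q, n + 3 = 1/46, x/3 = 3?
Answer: 2920479/529 ≈ 5520.8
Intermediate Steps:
x = 9 (x = 3*3 = 9)
n = -137/46 (n = -3 + 1/46 = -137/46 ≈ -2.9783)
f(b, q) = b*q + b*q*(9 + q) (f(b, q) = q*b + (b*(q + 9))*q = b*q + (b*(9 + q))*q = b*q + b*q*(9 + q))
y = 663765/529 (y = -60*(-137/46)*(10 - 137/46) = -60*(-137/46)*323/46 = 663765/529 ≈ 1254.8)
4266 + y = 4266 + 663765/529 = 2920479/529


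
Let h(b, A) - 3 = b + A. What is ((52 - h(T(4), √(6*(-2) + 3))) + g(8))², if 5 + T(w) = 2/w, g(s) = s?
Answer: 15093/4 - 369*I ≈ 3773.3 - 369.0*I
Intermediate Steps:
T(w) = -5 + 2/w
h(b, A) = 3 + A + b (h(b, A) = 3 + (b + A) = 3 + (A + b) = 3 + A + b)
((52 - h(T(4), √(6*(-2) + 3))) + g(8))² = ((52 - (3 + √(6*(-2) + 3) + (-5 + 2/4))) + 8)² = ((52 - (3 + √(-12 + 3) + (-5 + 2*(¼)))) + 8)² = ((52 - (3 + √(-9) + (-5 + ½))) + 8)² = ((52 - (3 + 3*I - 9/2)) + 8)² = ((52 - (-3/2 + 3*I)) + 8)² = ((52 + (3/2 - 3*I)) + 8)² = ((107/2 - 3*I) + 8)² = (123/2 - 3*I)²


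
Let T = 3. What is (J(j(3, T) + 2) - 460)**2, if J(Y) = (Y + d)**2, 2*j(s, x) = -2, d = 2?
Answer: 203401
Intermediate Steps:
j(s, x) = -1 (j(s, x) = (1/2)*(-2) = -1)
J(Y) = (2 + Y)**2 (J(Y) = (Y + 2)**2 = (2 + Y)**2)
(J(j(3, T) + 2) - 460)**2 = ((2 + (-1 + 2))**2 - 460)**2 = ((2 + 1)**2 - 460)**2 = (3**2 - 460)**2 = (9 - 460)**2 = (-451)**2 = 203401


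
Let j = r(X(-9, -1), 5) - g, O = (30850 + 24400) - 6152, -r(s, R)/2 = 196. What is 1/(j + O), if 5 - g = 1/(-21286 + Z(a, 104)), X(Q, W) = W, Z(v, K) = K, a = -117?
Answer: 21182/1031584581 ≈ 2.0533e-5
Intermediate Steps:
r(s, R) = -392 (r(s, R) = -2*196 = -392)
g = 105911/21182 (g = 5 - 1/(-21286 + 104) = 5 - 1/(-21182) = 5 - 1*(-1/21182) = 5 + 1/21182 = 105911/21182 ≈ 5.0000)
O = 49098 (O = 55250 - 6152 = 49098)
j = -8409255/21182 (j = -392 - 1*105911/21182 = -392 - 105911/21182 = -8409255/21182 ≈ -397.00)
1/(j + O) = 1/(-8409255/21182 + 49098) = 1/(1031584581/21182) = 21182/1031584581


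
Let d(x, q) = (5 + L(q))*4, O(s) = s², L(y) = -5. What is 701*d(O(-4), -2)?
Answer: 0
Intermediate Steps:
d(x, q) = 0 (d(x, q) = (5 - 5)*4 = 0*4 = 0)
701*d(O(-4), -2) = 701*0 = 0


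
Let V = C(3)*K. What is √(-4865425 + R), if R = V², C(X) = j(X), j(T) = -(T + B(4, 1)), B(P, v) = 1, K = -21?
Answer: I*√4858369 ≈ 2204.2*I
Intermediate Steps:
j(T) = -1 - T (j(T) = -(T + 1) = -(1 + T) = -1 - T)
C(X) = -1 - X
V = 84 (V = (-1 - 1*3)*(-21) = (-1 - 3)*(-21) = -4*(-21) = 84)
R = 7056 (R = 84² = 7056)
√(-4865425 + R) = √(-4865425 + 7056) = √(-4858369) = I*√4858369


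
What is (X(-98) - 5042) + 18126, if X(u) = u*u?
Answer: 22688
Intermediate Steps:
X(u) = u²
(X(-98) - 5042) + 18126 = ((-98)² - 5042) + 18126 = (9604 - 5042) + 18126 = 4562 + 18126 = 22688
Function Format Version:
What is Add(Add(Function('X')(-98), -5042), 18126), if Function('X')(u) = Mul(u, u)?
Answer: 22688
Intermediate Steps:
Function('X')(u) = Pow(u, 2)
Add(Add(Function('X')(-98), -5042), 18126) = Add(Add(Pow(-98, 2), -5042), 18126) = Add(Add(9604, -5042), 18126) = Add(4562, 18126) = 22688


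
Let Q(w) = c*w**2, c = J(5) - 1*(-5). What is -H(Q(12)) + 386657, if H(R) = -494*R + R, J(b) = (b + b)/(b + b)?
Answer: 812609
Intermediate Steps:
J(b) = 1 (J(b) = (2*b)/((2*b)) = (2*b)*(1/(2*b)) = 1)
c = 6 (c = 1 - 1*(-5) = 1 + 5 = 6)
Q(w) = 6*w**2
H(R) = -493*R
-H(Q(12)) + 386657 = -(-493)*6*12**2 + 386657 = -(-493)*6*144 + 386657 = -(-493)*864 + 386657 = -1*(-425952) + 386657 = 425952 + 386657 = 812609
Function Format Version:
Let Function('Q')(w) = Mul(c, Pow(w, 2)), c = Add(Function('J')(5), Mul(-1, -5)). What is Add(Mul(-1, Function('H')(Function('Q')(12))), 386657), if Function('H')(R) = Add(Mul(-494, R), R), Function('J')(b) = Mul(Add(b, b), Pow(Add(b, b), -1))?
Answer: 812609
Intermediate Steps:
Function('J')(b) = 1 (Function('J')(b) = Mul(Mul(2, b), Pow(Mul(2, b), -1)) = Mul(Mul(2, b), Mul(Rational(1, 2), Pow(b, -1))) = 1)
c = 6 (c = Add(1, Mul(-1, -5)) = Add(1, 5) = 6)
Function('Q')(w) = Mul(6, Pow(w, 2))
Function('H')(R) = Mul(-493, R)
Add(Mul(-1, Function('H')(Function('Q')(12))), 386657) = Add(Mul(-1, Mul(-493, Mul(6, Pow(12, 2)))), 386657) = Add(Mul(-1, Mul(-493, Mul(6, 144))), 386657) = Add(Mul(-1, Mul(-493, 864)), 386657) = Add(Mul(-1, -425952), 386657) = Add(425952, 386657) = 812609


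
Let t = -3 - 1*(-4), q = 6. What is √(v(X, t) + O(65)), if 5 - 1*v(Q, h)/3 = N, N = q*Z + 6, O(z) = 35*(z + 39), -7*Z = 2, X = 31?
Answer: √178465/7 ≈ 60.350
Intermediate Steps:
Z = -2/7 (Z = -⅐*2 = -2/7 ≈ -0.28571)
O(z) = 1365 + 35*z (O(z) = 35*(39 + z) = 1365 + 35*z)
t = 1 (t = -3 + 4 = 1)
N = 30/7 (N = 6*(-2/7) + 6 = -12/7 + 6 = 30/7 ≈ 4.2857)
v(Q, h) = 15/7 (v(Q, h) = 15 - 3*30/7 = 15 - 90/7 = 15/7)
√(v(X, t) + O(65)) = √(15/7 + (1365 + 35*65)) = √(15/7 + (1365 + 2275)) = √(15/7 + 3640) = √(25495/7) = √178465/7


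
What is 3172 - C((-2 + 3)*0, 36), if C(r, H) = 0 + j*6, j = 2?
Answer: 3160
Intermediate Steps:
C(r, H) = 12 (C(r, H) = 0 + 2*6 = 0 + 12 = 12)
3172 - C((-2 + 3)*0, 36) = 3172 - 1*12 = 3172 - 12 = 3160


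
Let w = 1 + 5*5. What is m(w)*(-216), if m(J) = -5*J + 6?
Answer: 26784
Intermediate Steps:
w = 26 (w = 1 + 25 = 26)
m(J) = 6 - 5*J
m(w)*(-216) = (6 - 5*26)*(-216) = (6 - 130)*(-216) = -124*(-216) = 26784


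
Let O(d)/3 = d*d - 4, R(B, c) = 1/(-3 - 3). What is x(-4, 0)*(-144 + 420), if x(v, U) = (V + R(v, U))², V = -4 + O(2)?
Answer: 14375/3 ≈ 4791.7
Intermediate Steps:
R(B, c) = -⅙ (R(B, c) = 1/(-6) = -⅙)
O(d) = -12 + 3*d² (O(d) = 3*(d*d - 4) = 3*(d² - 4) = 3*(-4 + d²) = -12 + 3*d²)
V = -4 (V = -4 + (-12 + 3*2²) = -4 + (-12 + 3*4) = -4 + (-12 + 12) = -4 + 0 = -4)
x(v, U) = 625/36 (x(v, U) = (-4 - ⅙)² = (-25/6)² = 625/36)
x(-4, 0)*(-144 + 420) = 625*(-144 + 420)/36 = (625/36)*276 = 14375/3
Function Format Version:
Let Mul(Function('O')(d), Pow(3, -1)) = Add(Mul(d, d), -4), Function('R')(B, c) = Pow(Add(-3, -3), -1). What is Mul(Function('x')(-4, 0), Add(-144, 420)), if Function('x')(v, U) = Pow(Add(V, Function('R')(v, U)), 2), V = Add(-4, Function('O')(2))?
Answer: Rational(14375, 3) ≈ 4791.7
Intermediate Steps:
Function('R')(B, c) = Rational(-1, 6) (Function('R')(B, c) = Pow(-6, -1) = Rational(-1, 6))
Function('O')(d) = Add(-12, Mul(3, Pow(d, 2))) (Function('O')(d) = Mul(3, Add(Mul(d, d), -4)) = Mul(3, Add(Pow(d, 2), -4)) = Mul(3, Add(-4, Pow(d, 2))) = Add(-12, Mul(3, Pow(d, 2))))
V = -4 (V = Add(-4, Add(-12, Mul(3, Pow(2, 2)))) = Add(-4, Add(-12, Mul(3, 4))) = Add(-4, Add(-12, 12)) = Add(-4, 0) = -4)
Function('x')(v, U) = Rational(625, 36) (Function('x')(v, U) = Pow(Add(-4, Rational(-1, 6)), 2) = Pow(Rational(-25, 6), 2) = Rational(625, 36))
Mul(Function('x')(-4, 0), Add(-144, 420)) = Mul(Rational(625, 36), Add(-144, 420)) = Mul(Rational(625, 36), 276) = Rational(14375, 3)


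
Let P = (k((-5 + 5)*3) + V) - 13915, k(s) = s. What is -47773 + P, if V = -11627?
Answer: -73315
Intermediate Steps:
P = -25542 (P = ((-5 + 5)*3 - 11627) - 13915 = (0*3 - 11627) - 13915 = (0 - 11627) - 13915 = -11627 - 13915 = -25542)
-47773 + P = -47773 - 25542 = -73315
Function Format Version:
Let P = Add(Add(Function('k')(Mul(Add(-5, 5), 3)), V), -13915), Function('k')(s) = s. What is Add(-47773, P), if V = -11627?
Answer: -73315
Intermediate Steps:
P = -25542 (P = Add(Add(Mul(Add(-5, 5), 3), -11627), -13915) = Add(Add(Mul(0, 3), -11627), -13915) = Add(Add(0, -11627), -13915) = Add(-11627, -13915) = -25542)
Add(-47773, P) = Add(-47773, -25542) = -73315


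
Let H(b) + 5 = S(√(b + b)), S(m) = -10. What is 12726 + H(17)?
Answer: 12711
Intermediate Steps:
H(b) = -15 (H(b) = -5 - 10 = -15)
12726 + H(17) = 12726 - 15 = 12711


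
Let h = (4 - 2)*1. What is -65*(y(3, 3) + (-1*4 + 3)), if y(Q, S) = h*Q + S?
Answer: -520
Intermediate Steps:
h = 2 (h = 2*1 = 2)
y(Q, S) = S + 2*Q (y(Q, S) = 2*Q + S = S + 2*Q)
-65*(y(3, 3) + (-1*4 + 3)) = -65*((3 + 2*3) + (-1*4 + 3)) = -65*((3 + 6) + (-4 + 3)) = -65*(9 - 1) = -65*8 = -520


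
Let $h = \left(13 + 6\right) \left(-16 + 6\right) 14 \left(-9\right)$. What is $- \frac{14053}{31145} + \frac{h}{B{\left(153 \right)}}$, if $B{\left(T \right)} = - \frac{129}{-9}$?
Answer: $\frac{2236229621}{1339235} \approx 1669.8$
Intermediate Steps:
$B{\left(T \right)} = \frac{43}{3}$ ($B{\left(T \right)} = \left(-129\right) \left(- \frac{1}{9}\right) = \frac{43}{3}$)
$h = 23940$ ($h = 19 \left(-10\right) 14 \left(-9\right) = \left(-190\right) 14 \left(-9\right) = \left(-2660\right) \left(-9\right) = 23940$)
$- \frac{14053}{31145} + \frac{h}{B{\left(153 \right)}} = - \frac{14053}{31145} + \frac{23940}{\frac{43}{3}} = \left(-14053\right) \frac{1}{31145} + 23940 \cdot \frac{3}{43} = - \frac{14053}{31145} + \frac{71820}{43} = \frac{2236229621}{1339235}$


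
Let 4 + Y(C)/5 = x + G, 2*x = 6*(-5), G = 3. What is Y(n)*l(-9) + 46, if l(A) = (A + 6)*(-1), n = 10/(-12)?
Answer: -194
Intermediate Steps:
n = -⅚ (n = 10*(-1/12) = -⅚ ≈ -0.83333)
l(A) = -6 - A (l(A) = (6 + A)*(-1) = -6 - A)
x = -15 (x = (6*(-5))/2 = (½)*(-30) = -15)
Y(C) = -80 (Y(C) = -20 + 5*(-15 + 3) = -20 + 5*(-12) = -20 - 60 = -80)
Y(n)*l(-9) + 46 = -80*(-6 - 1*(-9)) + 46 = -80*(-6 + 9) + 46 = -80*3 + 46 = -240 + 46 = -194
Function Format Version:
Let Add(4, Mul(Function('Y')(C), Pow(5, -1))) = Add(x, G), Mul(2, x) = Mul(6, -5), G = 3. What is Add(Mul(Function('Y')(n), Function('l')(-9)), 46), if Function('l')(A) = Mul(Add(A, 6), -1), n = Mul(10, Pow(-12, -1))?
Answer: -194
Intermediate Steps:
n = Rational(-5, 6) (n = Mul(10, Rational(-1, 12)) = Rational(-5, 6) ≈ -0.83333)
Function('l')(A) = Add(-6, Mul(-1, A)) (Function('l')(A) = Mul(Add(6, A), -1) = Add(-6, Mul(-1, A)))
x = -15 (x = Mul(Rational(1, 2), Mul(6, -5)) = Mul(Rational(1, 2), -30) = -15)
Function('Y')(C) = -80 (Function('Y')(C) = Add(-20, Mul(5, Add(-15, 3))) = Add(-20, Mul(5, -12)) = Add(-20, -60) = -80)
Add(Mul(Function('Y')(n), Function('l')(-9)), 46) = Add(Mul(-80, Add(-6, Mul(-1, -9))), 46) = Add(Mul(-80, Add(-6, 9)), 46) = Add(Mul(-80, 3), 46) = Add(-240, 46) = -194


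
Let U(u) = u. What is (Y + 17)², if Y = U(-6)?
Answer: 121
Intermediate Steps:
Y = -6
(Y + 17)² = (-6 + 17)² = 11² = 121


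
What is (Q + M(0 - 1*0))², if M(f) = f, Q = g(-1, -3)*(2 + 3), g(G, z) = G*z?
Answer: 225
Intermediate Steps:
Q = 15 (Q = (-1*(-3))*(2 + 3) = 3*5 = 15)
(Q + M(0 - 1*0))² = (15 + (0 - 1*0))² = (15 + (0 + 0))² = (15 + 0)² = 15² = 225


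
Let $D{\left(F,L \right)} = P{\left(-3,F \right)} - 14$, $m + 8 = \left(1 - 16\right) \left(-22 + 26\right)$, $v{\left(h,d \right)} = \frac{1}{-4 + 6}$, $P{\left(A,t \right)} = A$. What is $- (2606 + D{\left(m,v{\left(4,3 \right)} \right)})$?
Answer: $-2589$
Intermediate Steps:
$v{\left(h,d \right)} = \frac{1}{2}$
$m = -68$ ($m = -8 + \left(1 - 16\right) \left(-22 + 26\right) = -8 - 60 = -68$)
$D{\left(F,L \right)} = -17$ ($D{\left(F,L \right)} = -3 - 14 = -17$)
$- (2606 + D{\left(m,v{\left(4,3 \right)} \right)}) = - (2606 - 17) = \left(-1\right) 2589 = -2589$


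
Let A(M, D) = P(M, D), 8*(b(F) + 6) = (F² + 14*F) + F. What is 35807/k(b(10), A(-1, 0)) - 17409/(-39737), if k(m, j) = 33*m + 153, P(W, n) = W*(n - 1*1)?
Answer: 5760129541/156762465 ≈ 36.744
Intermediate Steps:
P(W, n) = W*(-1 + n) (P(W, n) = W*(n - 1) = W*(-1 + n))
b(F) = -6 + F²/8 + 15*F/8 (b(F) = -6 + ((F² + 14*F) + F)/8 = -6 + (F² + 15*F)/8 = -6 + (F²/8 + 15*F/8) = -6 + F²/8 + 15*F/8)
A(M, D) = M*(-1 + D)
k(m, j) = 153 + 33*m
35807/k(b(10), A(-1, 0)) - 17409/(-39737) = 35807/(153 + 33*(-6 + (⅛)*10² + (15/8)*10)) - 17409/(-39737) = 35807/(153 + 33*(-6 + (⅛)*100 + 75/4)) - 17409*(-1/39737) = 35807/(153 + 33*(-6 + 25/2 + 75/4)) + 17409/39737 = 35807/(153 + 33*(101/4)) + 17409/39737 = 35807/(153 + 3333/4) + 17409/39737 = 35807/(3945/4) + 17409/39737 = 35807*(4/3945) + 17409/39737 = 143228/3945 + 17409/39737 = 5760129541/156762465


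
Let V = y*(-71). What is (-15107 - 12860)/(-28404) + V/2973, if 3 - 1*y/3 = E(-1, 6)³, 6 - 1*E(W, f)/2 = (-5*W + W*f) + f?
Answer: 37798717/28148364 ≈ 1.3428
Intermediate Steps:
E(W, f) = 12 - 2*f + 10*W - 2*W*f (E(W, f) = 12 - 2*((-5*W + W*f) + f) = 12 - 2*(f - 5*W + W*f) = 12 + (-2*f + 10*W - 2*W*f) = 12 - 2*f + 10*W - 2*W*f)
y = -15 (y = 9 - 3*(12 - 2*6 + 10*(-1) - 2*(-1)*6)³ = 9 - 3*(12 - 12 - 10 + 12)³ = 9 - 3*2³ = 9 - 3*8 = 9 - 24 = -15)
V = 1065 (V = -15*(-71) = 1065)
(-15107 - 12860)/(-28404) + V/2973 = (-15107 - 12860)/(-28404) + 1065/2973 = -27967*(-1/28404) + 1065*(1/2973) = 27967/28404 + 355/991 = 37798717/28148364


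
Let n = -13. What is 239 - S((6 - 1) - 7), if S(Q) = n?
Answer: 252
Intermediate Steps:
S(Q) = -13
239 - S((6 - 1) - 7) = 239 - 1*(-13) = 239 + 13 = 252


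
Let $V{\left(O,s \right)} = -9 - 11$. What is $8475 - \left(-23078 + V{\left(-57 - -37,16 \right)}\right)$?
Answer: $31573$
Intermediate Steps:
$V{\left(O,s \right)} = -20$
$8475 - \left(-23078 + V{\left(-57 - -37,16 \right)}\right) = 8475 - \left(-23078 - 20\right) = 8475 - -23098 = 8475 + 23098 = 31573$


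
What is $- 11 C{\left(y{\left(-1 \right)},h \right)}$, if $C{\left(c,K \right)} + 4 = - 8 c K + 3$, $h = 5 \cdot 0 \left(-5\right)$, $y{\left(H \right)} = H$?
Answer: $11$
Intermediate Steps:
$h = 0$ ($h = 0 \left(-5\right) = 0$)
$C{\left(c,K \right)} = -1 - 8 K c$ ($C{\left(c,K \right)} = -4 + \left(- 8 c K + 3\right) = -4 - \left(-3 + 8 K c\right) = -1 - 8 K c$)
$- 11 C{\left(y{\left(-1 \right)},h \right)} = - 11 \left(-1 - 0 \left(-1\right)\right) = - 11 \left(-1 + 0\right) = \left(-11\right) \left(-1\right) = 11$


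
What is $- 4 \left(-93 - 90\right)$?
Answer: $732$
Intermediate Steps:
$- 4 \left(-93 - 90\right) = \left(-4\right) \left(-183\right) = 732$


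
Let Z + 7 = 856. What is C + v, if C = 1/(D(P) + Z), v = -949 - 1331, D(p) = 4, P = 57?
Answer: -1944839/853 ≈ -2280.0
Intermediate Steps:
Z = 849 (Z = -7 + 856 = 849)
v = -2280
C = 1/853 (C = 1/(4 + 849) = 1/853 ≈ 0.0011723)
C + v = 1/853 - 2280 = -1944839/853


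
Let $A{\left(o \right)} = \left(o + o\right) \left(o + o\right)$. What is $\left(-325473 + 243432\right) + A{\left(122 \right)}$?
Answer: $-22505$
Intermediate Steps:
$A{\left(o \right)} = 4 o^{2}$ ($A{\left(o \right)} = 2 o 2 o = 4 o^{2}$)
$\left(-325473 + 243432\right) + A{\left(122 \right)} = \left(-325473 + 243432\right) + 4 \cdot 122^{2} = -82041 + 4 \cdot 14884 = -82041 + 59536 = -22505$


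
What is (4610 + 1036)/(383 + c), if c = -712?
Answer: -5646/329 ≈ -17.161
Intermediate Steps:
(4610 + 1036)/(383 + c) = (4610 + 1036)/(383 - 712) = 5646/(-329) = 5646*(-1/329) = -5646/329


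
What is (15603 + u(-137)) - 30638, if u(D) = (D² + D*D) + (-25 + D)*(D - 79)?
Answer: 57495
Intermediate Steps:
u(D) = 2*D² + (-79 + D)*(-25 + D) (u(D) = (D² + D²) + (-25 + D)*(-79 + D) = 2*D² + (-79 + D)*(-25 + D))
(15603 + u(-137)) - 30638 = (15603 + (1975 - 104*(-137) + 3*(-137)²)) - 30638 = (15603 + (1975 + 14248 + 3*18769)) - 30638 = (15603 + (1975 + 14248 + 56307)) - 30638 = (15603 + 72530) - 30638 = 88133 - 30638 = 57495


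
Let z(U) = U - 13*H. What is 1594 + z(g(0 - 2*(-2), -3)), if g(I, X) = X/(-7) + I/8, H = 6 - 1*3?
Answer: 21783/14 ≈ 1555.9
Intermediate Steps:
H = 3 (H = 6 - 3 = 3)
g(I, X) = -X/7 + I/8 (g(I, X) = X*(-⅐) + I*(⅛) = -X/7 + I/8)
z(U) = -39 + U (z(U) = U - 13*3 = U - 39 = -39 + U)
1594 + z(g(0 - 2*(-2), -3)) = 1594 + (-39 + (-⅐*(-3) + (0 - 2*(-2))/8)) = 1594 + (-39 + (3/7 + (0 + 4)/8)) = 1594 + (-39 + (3/7 + (⅛)*4)) = 1594 + (-39 + (3/7 + ½)) = 1594 + (-39 + 13/14) = 1594 - 533/14 = 21783/14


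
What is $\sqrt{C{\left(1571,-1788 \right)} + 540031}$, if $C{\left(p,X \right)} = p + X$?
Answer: $\sqrt{539814} \approx 734.72$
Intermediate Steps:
$C{\left(p,X \right)} = X + p$
$\sqrt{C{\left(1571,-1788 \right)} + 540031} = \sqrt{\left(-1788 + 1571\right) + 540031} = \sqrt{-217 + 540031} = \sqrt{539814}$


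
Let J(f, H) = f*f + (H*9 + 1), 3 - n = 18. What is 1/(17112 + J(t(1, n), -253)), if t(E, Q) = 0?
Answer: 1/14836 ≈ 6.7404e-5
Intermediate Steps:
n = -15 (n = 3 - 1*18 = 3 - 18 = -15)
J(f, H) = 1 + f² + 9*H (J(f, H) = f² + (9*H + 1) = f² + (1 + 9*H) = 1 + f² + 9*H)
1/(17112 + J(t(1, n), -253)) = 1/(17112 + (1 + 0² + 9*(-253))) = 1/(17112 + (1 + 0 - 2277)) = 1/(17112 - 2276) = 1/14836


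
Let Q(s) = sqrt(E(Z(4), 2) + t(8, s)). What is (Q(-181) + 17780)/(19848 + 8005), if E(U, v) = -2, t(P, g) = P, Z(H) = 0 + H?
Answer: 2540/3979 + sqrt(6)/27853 ≈ 0.63844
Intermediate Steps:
Z(H) = H
Q(s) = sqrt(6) (Q(s) = sqrt(-2 + 8) = sqrt(6))
(Q(-181) + 17780)/(19848 + 8005) = (sqrt(6) + 17780)/(19848 + 8005) = (17780 + sqrt(6))/27853 = (17780 + sqrt(6))*(1/27853) = 2540/3979 + sqrt(6)/27853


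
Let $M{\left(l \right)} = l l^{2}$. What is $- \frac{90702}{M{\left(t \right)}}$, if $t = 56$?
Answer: $- \frac{45351}{87808} \approx -0.51648$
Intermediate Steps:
$M{\left(l \right)} = l^{3}$
$- \frac{90702}{M{\left(t \right)}} = - \frac{90702}{56^{3}} = - \frac{90702}{175616} = \left(-90702\right) \frac{1}{175616} = - \frac{45351}{87808}$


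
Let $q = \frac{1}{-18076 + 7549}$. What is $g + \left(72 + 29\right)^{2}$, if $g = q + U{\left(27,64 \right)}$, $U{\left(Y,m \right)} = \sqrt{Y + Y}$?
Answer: $\frac{107385926}{10527} + 3 \sqrt{6} \approx 10208.0$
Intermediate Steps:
$U{\left(Y,m \right)} = \sqrt{2} \sqrt{Y}$ ($U{\left(Y,m \right)} = \sqrt{2 Y} = \sqrt{2} \sqrt{Y}$)
$q = - \frac{1}{10527}$ ($q = \frac{1}{-10527} = - \frac{1}{10527} \approx -9.4994 \cdot 10^{-5}$)
$g = - \frac{1}{10527} + 3 \sqrt{6}$ ($g = - \frac{1}{10527} + \sqrt{2} \sqrt{27} = - \frac{1}{10527} + \sqrt{2} \cdot 3 \sqrt{3} = - \frac{1}{10527} + 3 \sqrt{6} \approx 7.3484$)
$g + \left(72 + 29\right)^{2} = \left(- \frac{1}{10527} + 3 \sqrt{6}\right) + \left(72 + 29\right)^{2} = \left(- \frac{1}{10527} + 3 \sqrt{6}\right) + 101^{2} = \left(- \frac{1}{10527} + 3 \sqrt{6}\right) + 10201 = \frac{107385926}{10527} + 3 \sqrt{6}$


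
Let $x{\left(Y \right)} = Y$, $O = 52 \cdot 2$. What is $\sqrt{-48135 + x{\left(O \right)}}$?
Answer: $i \sqrt{48031} \approx 219.16 i$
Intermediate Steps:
$O = 104$
$\sqrt{-48135 + x{\left(O \right)}} = \sqrt{-48135 + 104} = \sqrt{-48031} = i \sqrt{48031}$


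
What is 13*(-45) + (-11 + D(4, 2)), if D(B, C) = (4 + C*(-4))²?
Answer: -580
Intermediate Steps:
D(B, C) = (4 - 4*C)²
13*(-45) + (-11 + D(4, 2)) = 13*(-45) + (-11 + 16*(-1 + 2)²) = -585 + (-11 + 16*1²) = -585 + (-11 + 16*1) = -585 + (-11 + 16) = -585 + 5 = -580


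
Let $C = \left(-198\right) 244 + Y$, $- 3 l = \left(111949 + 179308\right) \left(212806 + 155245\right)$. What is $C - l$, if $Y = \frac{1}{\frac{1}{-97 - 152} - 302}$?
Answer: $\frac{8061128647573282}{225597} \approx 3.5732 \cdot 10^{10}$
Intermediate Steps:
$Y = - \frac{249}{75199}$ ($Y = \frac{1}{\frac{1}{-249} - 302} = \frac{1}{- \frac{1}{249} - 302} = \frac{1}{- \frac{75199}{249}} = - \frac{249}{75199} \approx -0.0033112$)
$l = - \frac{107197430107}{3}$ ($l = - \frac{\left(111949 + 179308\right) \left(212806 + 155245\right)}{3} = - \frac{291257 \cdot 368051}{3} = \left(- \frac{1}{3}\right) 107197430107 = - \frac{107197430107}{3} \approx -3.5732 \cdot 10^{10}$)
$C = - \frac{3633014337}{75199}$ ($C = \left(-198\right) 244 - \frac{249}{75199} = -48312 - \frac{249}{75199} = - \frac{3633014337}{75199} \approx -48312.0$)
$C - l = - \frac{3633014337}{75199} - - \frac{107197430107}{3} = - \frac{3633014337}{75199} + \frac{107197430107}{3} = \frac{8061128647573282}{225597}$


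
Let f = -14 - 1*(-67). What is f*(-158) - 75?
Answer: -8449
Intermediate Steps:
f = 53 (f = -14 + 67 = 53)
f*(-158) - 75 = 53*(-158) - 75 = -8374 - 75 = -8449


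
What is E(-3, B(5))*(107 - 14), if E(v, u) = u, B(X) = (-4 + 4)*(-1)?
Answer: 0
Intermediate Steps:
B(X) = 0 (B(X) = 0*(-1) = 0)
E(-3, B(5))*(107 - 14) = 0*(107 - 14) = 0*93 = 0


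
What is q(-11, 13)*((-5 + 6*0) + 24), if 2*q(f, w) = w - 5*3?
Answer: -19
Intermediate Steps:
q(f, w) = -15/2 + w/2 (q(f, w) = (w - 5*3)/2 = (w - 15)/2 = (-15 + w)/2 = -15/2 + w/2)
q(-11, 13)*((-5 + 6*0) + 24) = (-15/2 + (½)*13)*((-5 + 6*0) + 24) = (-15/2 + 13/2)*((-5 + 0) + 24) = -(-5 + 24) = -1*19 = -19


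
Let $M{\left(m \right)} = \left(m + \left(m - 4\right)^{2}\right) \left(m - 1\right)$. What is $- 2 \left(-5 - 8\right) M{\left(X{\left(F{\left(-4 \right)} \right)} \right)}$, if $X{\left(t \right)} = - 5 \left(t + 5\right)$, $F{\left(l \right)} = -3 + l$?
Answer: $10764$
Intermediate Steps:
$X{\left(t \right)} = -25 - 5 t$ ($X{\left(t \right)} = - 5 \left(5 + t\right) = -25 - 5 t$)
$M{\left(m \right)} = \left(-1 + m\right) \left(m + \left(-4 + m\right)^{2}\right)$ ($M{\left(m \right)} = \left(m + \left(-4 + m\right)^{2}\right) \left(-1 + m\right) = \left(-1 + m\right) \left(m + \left(-4 + m\right)^{2}\right)$)
$- 2 \left(-5 - 8\right) M{\left(X{\left(F{\left(-4 \right)} \right)} \right)} = - 2 \left(-5 - 8\right) \left(-16 + \left(-25 - 5 \left(-3 - 4\right)\right)^{3} - 8 \left(-25 - 5 \left(-3 - 4\right)\right)^{2} + 23 \left(-25 - 5 \left(-3 - 4\right)\right)\right) = \left(-2\right) \left(-13\right) \left(-16 + \left(-25 - -35\right)^{3} - 8 \left(-25 - -35\right)^{2} + 23 \left(-25 - -35\right)\right) = 26 \left(-16 + \left(-25 + 35\right)^{3} - 8 \left(-25 + 35\right)^{2} + 23 \left(-25 + 35\right)\right) = 26 \left(-16 + 10^{3} - 8 \cdot 10^{2} + 23 \cdot 10\right) = 26 \left(-16 + 1000 - 800 + 230\right) = 26 \cdot 414 = 10764$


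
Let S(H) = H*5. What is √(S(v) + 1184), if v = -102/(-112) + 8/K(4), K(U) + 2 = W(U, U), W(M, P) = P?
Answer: √947506/28 ≈ 34.764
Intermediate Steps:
K(U) = -2 + U
v = 275/56 (v = -102/(-112) + 8/(-2 + 4) = -102*(-1/112) + 8/2 = 51/56 + 8*(½) = 51/56 + 4 = 275/56 ≈ 4.9107)
S(H) = 5*H
√(S(v) + 1184) = √(5*(275/56) + 1184) = √(1375/56 + 1184) = √(67679/56) = √947506/28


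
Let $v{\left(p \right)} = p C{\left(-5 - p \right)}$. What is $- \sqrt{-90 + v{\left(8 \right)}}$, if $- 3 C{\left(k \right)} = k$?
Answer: $- \frac{i \sqrt{498}}{3} \approx - 7.4386 i$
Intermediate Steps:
$C{\left(k \right)} = - \frac{k}{3}$
$v{\left(p \right)} = p \left(\frac{5}{3} + \frac{p}{3}\right)$ ($v{\left(p \right)} = p \left(- \frac{-5 - p}{3}\right) = p \left(\frac{5}{3} + \frac{p}{3}\right)$)
$- \sqrt{-90 + v{\left(8 \right)}} = - \sqrt{-90 + \frac{1}{3} \cdot 8 \left(5 + 8\right)} = - \sqrt{-90 + \frac{1}{3} \cdot 8 \cdot 13} = - \sqrt{-90 + \frac{104}{3}} = - \sqrt{- \frac{166}{3}} = - \frac{i \sqrt{498}}{3}$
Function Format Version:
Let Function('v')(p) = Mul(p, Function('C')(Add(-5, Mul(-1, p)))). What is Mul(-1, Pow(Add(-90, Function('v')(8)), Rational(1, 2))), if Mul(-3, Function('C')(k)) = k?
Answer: Mul(Rational(-1, 3), I, Pow(498, Rational(1, 2))) ≈ Mul(-7.4386, I)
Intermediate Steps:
Function('C')(k) = Mul(Rational(-1, 3), k)
Function('v')(p) = Mul(p, Add(Rational(5, 3), Mul(Rational(1, 3), p))) (Function('v')(p) = Mul(p, Mul(Rational(-1, 3), Add(-5, Mul(-1, p)))) = Mul(p, Add(Rational(5, 3), Mul(Rational(1, 3), p))))
Mul(-1, Pow(Add(-90, Function('v')(8)), Rational(1, 2))) = Mul(-1, Pow(Add(-90, Mul(Rational(1, 3), 8, Add(5, 8))), Rational(1, 2))) = Mul(-1, Pow(Add(-90, Mul(Rational(1, 3), 8, 13)), Rational(1, 2))) = Mul(-1, Pow(Add(-90, Rational(104, 3)), Rational(1, 2))) = Mul(-1, Pow(Rational(-166, 3), Rational(1, 2))) = Mul(-1, Mul(Rational(1, 3), I, Pow(498, Rational(1, 2)))) = Mul(Rational(-1, 3), I, Pow(498, Rational(1, 2)))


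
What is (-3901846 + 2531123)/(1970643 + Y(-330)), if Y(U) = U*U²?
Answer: 1370723/33966357 ≈ 0.040355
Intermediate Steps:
Y(U) = U³
(-3901846 + 2531123)/(1970643 + Y(-330)) = (-3901846 + 2531123)/(1970643 + (-330)³) = -1370723/(1970643 - 35937000) = -1370723/(-33966357) = -1370723*(-1/33966357) = 1370723/33966357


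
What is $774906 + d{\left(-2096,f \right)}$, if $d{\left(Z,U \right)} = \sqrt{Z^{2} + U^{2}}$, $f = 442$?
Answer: $774906 + 2 \sqrt{1147145} \approx 7.7705 \cdot 10^{5}$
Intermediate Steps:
$d{\left(Z,U \right)} = \sqrt{U^{2} + Z^{2}}$
$774906 + d{\left(-2096,f \right)} = 774906 + \sqrt{442^{2} + \left(-2096\right)^{2}} = 774906 + \sqrt{195364 + 4393216} = 774906 + \sqrt{4588580} = 774906 + 2 \sqrt{1147145}$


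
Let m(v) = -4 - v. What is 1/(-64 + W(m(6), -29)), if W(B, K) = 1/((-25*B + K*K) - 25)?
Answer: -1066/68223 ≈ -0.015625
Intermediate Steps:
W(B, K) = 1/(-25 + K² - 25*B) (W(B, K) = 1/((-25*B + K²) - 25) = 1/((K² - 25*B) - 25) = 1/(-25 + K² - 25*B))
1/(-64 + W(m(6), -29)) = 1/(-64 - 1/(25 - 1*(-29)² + 25*(-4 - 1*6))) = 1/(-64 - 1/(25 - 1*841 + 25*(-4 - 6))) = 1/(-64 - 1/(25 - 841 + 25*(-10))) = 1/(-64 - 1/(25 - 841 - 250)) = 1/(-64 - 1/(-1066)) = 1/(-64 - 1*(-1/1066)) = 1/(-64 + 1/1066) = 1/(-68223/1066) = -1066/68223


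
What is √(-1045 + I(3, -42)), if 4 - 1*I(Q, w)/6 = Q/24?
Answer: I*√4087/2 ≈ 31.965*I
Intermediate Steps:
I(Q, w) = 24 - Q/4 (I(Q, w) = 24 - 6*Q/24 = 24 - Q/4)
√(-1045 + I(3, -42)) = √(-1045 + (24 - ¼*3)) = √(-1045 + (24 - ¾)) = √(-1045 + 93/4) = √(-4087/4) = I*√4087/2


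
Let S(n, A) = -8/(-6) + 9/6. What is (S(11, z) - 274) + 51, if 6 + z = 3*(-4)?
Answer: -1321/6 ≈ -220.17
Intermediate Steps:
z = -18 (z = -6 + 3*(-4) = -6 - 12 = -18)
S(n, A) = 17/6 (S(n, A) = -8*(-⅙) + 9*(⅙) = 4/3 + 3/2 = 17/6)
(S(11, z) - 274) + 51 = (17/6 - 274) + 51 = -1627/6 + 51 = -1321/6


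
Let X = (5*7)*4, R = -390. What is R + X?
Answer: -250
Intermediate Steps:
X = 140 (X = 35*4 = 140)
R + X = -390 + 140 = -250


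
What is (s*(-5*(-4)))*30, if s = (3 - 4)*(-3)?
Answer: 1800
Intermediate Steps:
s = 3 (s = -1*(-3) = 3)
(s*(-5*(-4)))*30 = (3*(-5*(-4)))*30 = (3*20)*30 = 60*30 = 1800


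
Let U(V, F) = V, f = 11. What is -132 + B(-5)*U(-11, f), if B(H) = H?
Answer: -77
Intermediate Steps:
-132 + B(-5)*U(-11, f) = -132 - 5*(-11) = -132 + 55 = -77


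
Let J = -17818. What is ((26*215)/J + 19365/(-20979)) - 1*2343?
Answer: -146047445521/62300637 ≈ -2344.2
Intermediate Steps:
((26*215)/J + 19365/(-20979)) - 1*2343 = ((26*215)/(-17818) + 19365/(-20979)) - 1*2343 = (5590*(-1/17818) + 19365*(-1/20979)) - 2343 = (-2795/8909 - 6455/6993) - 2343 = -77053030/62300637 - 2343 = -146047445521/62300637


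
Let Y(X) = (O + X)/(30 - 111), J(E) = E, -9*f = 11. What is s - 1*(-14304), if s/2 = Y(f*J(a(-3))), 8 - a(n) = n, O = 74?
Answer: 10426526/729 ≈ 14303.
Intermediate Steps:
f = -11/9 (f = -1/9*11 = -11/9 ≈ -1.2222)
a(n) = 8 - n
Y(X) = -74/81 - X/81 (Y(X) = (74 + X)/(30 - 111) = (74 + X)/(-81) = (74 + X)*(-1/81) = -74/81 - X/81)
s = -1090/729 (s = 2*(-74/81 - (-11)*(8 - 1*(-3))/729) = 2*(-74/81 - (-11)*(8 + 3)/729) = 2*(-74/81 - (-11)*11/729) = 2*(-74/81 - 1/81*(-121/9)) = 2*(-74/81 + 121/729) = 2*(-545/729) = -1090/729 ≈ -1.4952)
s - 1*(-14304) = -1090/729 - 1*(-14304) = -1090/729 + 14304 = 10426526/729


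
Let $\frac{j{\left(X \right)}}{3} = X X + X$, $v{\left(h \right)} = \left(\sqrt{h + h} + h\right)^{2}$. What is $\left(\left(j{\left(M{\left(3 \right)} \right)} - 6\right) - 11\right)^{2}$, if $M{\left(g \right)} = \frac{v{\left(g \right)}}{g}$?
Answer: $47161 + 19140 \sqrt{6} \approx 94044.0$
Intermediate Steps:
$v{\left(h \right)} = \left(h + \sqrt{2} \sqrt{h}\right)^{2}$ ($v{\left(h \right)} = \left(\sqrt{2 h} + h\right)^{2} = \left(\sqrt{2} \sqrt{h} + h\right)^{2} = \left(h + \sqrt{2} \sqrt{h}\right)^{2}$)
$M{\left(g \right)} = \frac{\left(g + \sqrt{2} \sqrt{g}\right)^{2}}{g}$
$j{\left(X \right)} = 3 X + 3 X^{2}$ ($j{\left(X \right)} = 3 \left(X X + X\right) = 3 \left(X^{2} + X\right) = 3 \left(X + X^{2}\right) = 3 X + 3 X^{2}$)
$\left(\left(j{\left(M{\left(3 \right)} \right)} - 6\right) - 11\right)^{2} = \left(\left(3 \frac{\left(3 + \sqrt{2} \sqrt{3}\right)^{2}}{3} \left(1 + \frac{\left(3 + \sqrt{2} \sqrt{3}\right)^{2}}{3}\right) - 6\right) - 11\right)^{2} = \left(\left(3 \frac{\left(3 + \sqrt{6}\right)^{2}}{3} \left(1 + \frac{\left(3 + \sqrt{6}\right)^{2}}{3}\right) - 6\right) - 11\right)^{2} = \left(\left(\left(3 + \sqrt{6}\right)^{2} \left(1 + \frac{\left(3 + \sqrt{6}\right)^{2}}{3}\right) - 6\right) - 11\right)^{2} = \left(\left(-6 + \left(3 + \sqrt{6}\right)^{2} \left(1 + \frac{\left(3 + \sqrt{6}\right)^{2}}{3}\right)\right) - 11\right)^{2} = \left(-17 + \left(3 + \sqrt{6}\right)^{2} \left(1 + \frac{\left(3 + \sqrt{6}\right)^{2}}{3}\right)\right)^{2}$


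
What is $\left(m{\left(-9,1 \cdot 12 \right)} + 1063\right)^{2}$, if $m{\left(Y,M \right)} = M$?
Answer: $1155625$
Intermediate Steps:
$\left(m{\left(-9,1 \cdot 12 \right)} + 1063\right)^{2} = \left(1 \cdot 12 + 1063\right)^{2} = \left(12 + 1063\right)^{2} = 1075^{2} = 1155625$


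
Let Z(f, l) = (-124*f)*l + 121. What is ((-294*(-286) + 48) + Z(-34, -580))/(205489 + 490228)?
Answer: -2361027/695717 ≈ -3.3937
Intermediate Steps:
Z(f, l) = 121 - 124*f*l (Z(f, l) = -124*f*l + 121 = 121 - 124*f*l)
((-294*(-286) + 48) + Z(-34, -580))/(205489 + 490228) = ((-294*(-286) + 48) + (121 - 124*(-34)*(-580)))/(205489 + 490228) = ((84084 + 48) + (121 - 2445280))/695717 = (84132 - 2445159)*(1/695717) = -2361027*1/695717 = -2361027/695717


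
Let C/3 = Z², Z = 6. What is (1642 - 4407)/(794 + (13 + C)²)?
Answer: -79/441 ≈ -0.17914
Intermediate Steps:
C = 108 (C = 3*6² = 3*36 = 108)
(1642 - 4407)/(794 + (13 + C)²) = (1642 - 4407)/(794 + (13 + 108)²) = -2765/(794 + 121²) = -2765/(794 + 14641) = -2765/15435 = -2765*1/15435 = -79/441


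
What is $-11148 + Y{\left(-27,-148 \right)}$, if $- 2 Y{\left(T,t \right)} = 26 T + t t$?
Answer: $-21749$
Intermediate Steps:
$Y{\left(T,t \right)} = - 13 T - \frac{t^{2}}{2}$ ($Y{\left(T,t \right)} = - \frac{26 T + t t}{2} = - \frac{26 T + t^{2}}{2} = - \frac{t^{2} + 26 T}{2} = - 13 T - \frac{t^{2}}{2}$)
$-11148 + Y{\left(-27,-148 \right)} = -11148 - \left(-351 + \frac{\left(-148\right)^{2}}{2}\right) = -11148 + \left(351 - 10952\right) = -11148 - 10601 = -21749$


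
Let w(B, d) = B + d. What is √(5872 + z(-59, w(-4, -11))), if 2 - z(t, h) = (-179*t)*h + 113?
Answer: 4*√10261 ≈ 405.19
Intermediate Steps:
z(t, h) = -111 + 179*h*t (z(t, h) = 2 - ((-179*t)*h + 113) = 2 - (-179*h*t + 113) = 2 - (113 - 179*h*t) = 2 + (-113 + 179*h*t) = -111 + 179*h*t)
√(5872 + z(-59, w(-4, -11))) = √(5872 + (-111 + 179*(-4 - 11)*(-59))) = √(5872 + (-111 + 179*(-15)*(-59))) = √(5872 + (-111 + 158415)) = √(5872 + 158304) = √164176 = 4*√10261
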